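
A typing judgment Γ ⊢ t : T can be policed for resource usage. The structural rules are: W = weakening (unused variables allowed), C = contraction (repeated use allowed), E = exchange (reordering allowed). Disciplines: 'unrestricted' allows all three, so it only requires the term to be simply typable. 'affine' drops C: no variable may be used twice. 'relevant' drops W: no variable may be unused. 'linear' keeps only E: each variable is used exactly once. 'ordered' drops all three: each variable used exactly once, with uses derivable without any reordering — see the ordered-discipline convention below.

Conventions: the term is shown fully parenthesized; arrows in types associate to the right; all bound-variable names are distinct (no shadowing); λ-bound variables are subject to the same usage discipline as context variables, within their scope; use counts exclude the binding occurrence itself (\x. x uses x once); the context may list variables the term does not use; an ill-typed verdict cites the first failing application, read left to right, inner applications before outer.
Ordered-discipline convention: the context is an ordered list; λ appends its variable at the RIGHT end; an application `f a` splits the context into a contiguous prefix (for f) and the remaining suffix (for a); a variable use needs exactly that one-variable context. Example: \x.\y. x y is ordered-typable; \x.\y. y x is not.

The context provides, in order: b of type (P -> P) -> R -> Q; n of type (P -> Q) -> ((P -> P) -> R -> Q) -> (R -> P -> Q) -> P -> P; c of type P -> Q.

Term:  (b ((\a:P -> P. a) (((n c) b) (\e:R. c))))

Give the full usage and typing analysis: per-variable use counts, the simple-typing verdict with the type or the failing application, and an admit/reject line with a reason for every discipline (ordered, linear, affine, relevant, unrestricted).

usage: b ×2, n ×1, c ×2, a (bound) ×1, e (bound) ×0
use order (left to right): b, a, n, c, b, c
typing: ✓ — R -> Q
ordered ✗ (uses contraction: b ×2, c ×2; unused: e — weakening required)
linear ✗ (uses contraction: b ×2, c ×2; unused: e — weakening required)
affine ✗ (uses contraction: b ×2, c ×2)
relevant ✗ (unused: e — weakening required)
unrestricted ✓ (typability at R -> Q is all that's needed)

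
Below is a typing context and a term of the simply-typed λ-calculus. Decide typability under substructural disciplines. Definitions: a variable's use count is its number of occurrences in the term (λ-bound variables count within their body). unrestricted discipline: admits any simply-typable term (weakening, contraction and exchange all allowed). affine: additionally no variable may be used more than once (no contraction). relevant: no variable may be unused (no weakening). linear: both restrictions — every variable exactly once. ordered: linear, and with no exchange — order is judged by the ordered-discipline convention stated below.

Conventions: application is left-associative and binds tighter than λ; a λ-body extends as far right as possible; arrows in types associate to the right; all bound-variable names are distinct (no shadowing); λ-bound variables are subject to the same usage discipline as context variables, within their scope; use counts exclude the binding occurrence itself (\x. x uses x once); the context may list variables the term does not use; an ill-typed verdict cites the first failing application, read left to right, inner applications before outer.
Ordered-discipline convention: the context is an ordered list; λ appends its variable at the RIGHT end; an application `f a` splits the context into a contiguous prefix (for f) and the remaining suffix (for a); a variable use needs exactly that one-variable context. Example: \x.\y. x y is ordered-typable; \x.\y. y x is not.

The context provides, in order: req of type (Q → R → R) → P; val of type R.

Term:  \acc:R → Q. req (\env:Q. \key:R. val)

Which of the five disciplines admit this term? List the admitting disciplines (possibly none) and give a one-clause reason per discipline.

admitted in: affine, unrestricted
counts: req=1, val=1, acc (λ-bound)=0, env (λ-bound)=0, key (λ-bound)=0
left-to-right use order: req, val
typing: ✓ — (R → Q) → P
ordered: ✗ — acc, env, key never used (weakening)
linear: ✗ — acc, env, key never used (weakening)
affine: ✓ — req, val, acc, env, key: no repeats, contraction unneeded
relevant: ✗ — acc, env, key never used (weakening)
unrestricted: ✓ — typability at (R → Q) → P is all that's needed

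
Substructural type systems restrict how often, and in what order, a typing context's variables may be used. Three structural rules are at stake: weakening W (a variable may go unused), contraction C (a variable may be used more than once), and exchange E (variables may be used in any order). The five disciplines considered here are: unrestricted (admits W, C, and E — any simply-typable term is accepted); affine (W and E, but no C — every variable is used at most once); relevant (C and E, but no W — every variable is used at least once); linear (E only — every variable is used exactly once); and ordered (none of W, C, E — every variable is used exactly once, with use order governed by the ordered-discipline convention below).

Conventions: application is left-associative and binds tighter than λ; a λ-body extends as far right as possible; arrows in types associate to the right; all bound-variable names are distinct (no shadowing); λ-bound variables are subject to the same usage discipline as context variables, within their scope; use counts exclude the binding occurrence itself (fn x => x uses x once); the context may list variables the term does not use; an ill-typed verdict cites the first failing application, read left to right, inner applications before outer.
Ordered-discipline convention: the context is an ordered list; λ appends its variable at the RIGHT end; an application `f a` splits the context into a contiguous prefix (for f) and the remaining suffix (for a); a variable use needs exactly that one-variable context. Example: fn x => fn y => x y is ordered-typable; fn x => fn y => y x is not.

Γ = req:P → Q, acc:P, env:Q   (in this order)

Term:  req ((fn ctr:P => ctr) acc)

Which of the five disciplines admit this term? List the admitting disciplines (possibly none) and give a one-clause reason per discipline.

admitting disciplines: affine, unrestricted
counts: req: 1, acc: 1, env: 0, ctr (λ-bound): 1
order of uses: req, ctr, acc
typing: well-typed — term : Q
ordered ✗ (env left unused)
linear ✗ (env left unused)
affine ✓ (req, acc, env, ctr: no repeats, contraction unneeded)
relevant ✗ (env left unused)
unrestricted ✓ (well-typed at Q; no restrictions here)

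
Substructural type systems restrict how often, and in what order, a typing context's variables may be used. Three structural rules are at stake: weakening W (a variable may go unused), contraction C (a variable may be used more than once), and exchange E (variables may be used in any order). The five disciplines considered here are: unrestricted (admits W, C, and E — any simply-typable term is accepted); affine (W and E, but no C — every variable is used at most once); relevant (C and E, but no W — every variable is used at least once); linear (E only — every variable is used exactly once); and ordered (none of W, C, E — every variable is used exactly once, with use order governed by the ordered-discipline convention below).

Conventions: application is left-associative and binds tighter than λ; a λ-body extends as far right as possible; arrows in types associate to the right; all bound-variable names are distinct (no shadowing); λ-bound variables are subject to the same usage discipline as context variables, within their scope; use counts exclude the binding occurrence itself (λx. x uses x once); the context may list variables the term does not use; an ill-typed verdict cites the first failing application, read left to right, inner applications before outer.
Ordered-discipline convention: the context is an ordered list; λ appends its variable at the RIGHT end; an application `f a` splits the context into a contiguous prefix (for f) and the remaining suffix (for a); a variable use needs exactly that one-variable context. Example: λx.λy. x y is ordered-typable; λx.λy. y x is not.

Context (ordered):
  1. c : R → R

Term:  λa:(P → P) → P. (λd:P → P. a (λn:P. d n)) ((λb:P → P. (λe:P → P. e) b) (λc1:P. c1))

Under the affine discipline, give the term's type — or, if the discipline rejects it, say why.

term : ((P → P) → P) → P
use counts: c=0; a (λ-bound)=1; d (λ-bound)=1; n (λ-bound)=1; b (λ-bound)=1; e (λ-bound)=1; c1 (λ-bound)=1
left-to-right use order: a, d, n, e, b, c1
typing: ✓ — ((P → P) → P) → P
summary: ordered ✗; linear ✗; affine ✓; relevant ✗; unrestricted ✓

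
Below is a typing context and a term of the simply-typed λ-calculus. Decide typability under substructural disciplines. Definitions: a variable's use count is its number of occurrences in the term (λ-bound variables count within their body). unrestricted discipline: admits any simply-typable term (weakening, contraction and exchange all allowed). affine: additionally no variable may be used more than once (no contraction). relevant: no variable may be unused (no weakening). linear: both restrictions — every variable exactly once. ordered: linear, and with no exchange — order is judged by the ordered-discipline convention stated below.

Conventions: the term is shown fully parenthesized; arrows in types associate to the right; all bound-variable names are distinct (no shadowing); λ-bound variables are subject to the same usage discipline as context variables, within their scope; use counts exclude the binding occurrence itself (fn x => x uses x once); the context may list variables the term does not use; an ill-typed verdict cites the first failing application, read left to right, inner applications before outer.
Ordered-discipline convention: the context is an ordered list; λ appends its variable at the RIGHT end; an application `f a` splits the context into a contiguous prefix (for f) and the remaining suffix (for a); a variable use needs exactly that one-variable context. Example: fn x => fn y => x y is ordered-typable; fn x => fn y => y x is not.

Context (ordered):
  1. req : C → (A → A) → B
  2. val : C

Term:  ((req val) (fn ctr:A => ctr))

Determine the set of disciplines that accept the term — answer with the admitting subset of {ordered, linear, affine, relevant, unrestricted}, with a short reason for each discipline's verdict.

admitted in: ordered, linear, affine, relevant, unrestricted
usage: req: 1×; val: 1×; ctr [bound]: 1×
use order (left to right): req, val, ctr
typing: the term checks, with type B
ordered: ✓ — req, val, ctr once each; derivable with no W/C/E
linear: ✓ — each of req, val, ctr used exactly once
affine: ✓ — at most one use each (req, val, ctr)
relevant: ✓ — at least one use each (req, val, ctr)
unrestricted: ✓ — well-typed at B; no restrictions here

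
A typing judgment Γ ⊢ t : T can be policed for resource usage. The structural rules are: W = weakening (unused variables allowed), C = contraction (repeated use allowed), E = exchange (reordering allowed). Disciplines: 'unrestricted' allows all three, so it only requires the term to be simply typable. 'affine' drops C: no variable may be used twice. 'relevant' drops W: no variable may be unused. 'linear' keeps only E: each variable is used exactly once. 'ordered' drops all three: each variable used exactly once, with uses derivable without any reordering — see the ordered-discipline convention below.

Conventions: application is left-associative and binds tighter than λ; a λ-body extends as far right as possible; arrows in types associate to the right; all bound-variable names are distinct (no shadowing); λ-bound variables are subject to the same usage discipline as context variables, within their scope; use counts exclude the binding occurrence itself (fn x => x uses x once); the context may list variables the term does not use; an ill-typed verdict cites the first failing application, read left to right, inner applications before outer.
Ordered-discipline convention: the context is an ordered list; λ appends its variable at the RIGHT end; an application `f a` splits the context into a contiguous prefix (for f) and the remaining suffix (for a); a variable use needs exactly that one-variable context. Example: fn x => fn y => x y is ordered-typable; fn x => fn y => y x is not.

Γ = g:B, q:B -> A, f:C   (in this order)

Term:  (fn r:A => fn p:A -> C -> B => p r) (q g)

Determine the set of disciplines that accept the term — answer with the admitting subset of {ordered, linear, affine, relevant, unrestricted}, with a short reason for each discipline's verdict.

accepted by: affine, unrestricted
use counts: g: 1, q: 1, f: 0, r (λ-bound): 1, p (λ-bound): 1
use order (left to right): p, r, q, g
typing: ✓ — (A -> C -> B) -> C -> B
ordered: ✗ — needs weakening: f unused
linear: ✗ — needs weakening: f unused
affine: ✓ — g, q, f, r, p: no repeats, contraction unneeded
relevant: ✗ — needs weakening: f unused
unrestricted: ✓ — well-typed at (A -> C -> B) -> C -> B; no restrictions here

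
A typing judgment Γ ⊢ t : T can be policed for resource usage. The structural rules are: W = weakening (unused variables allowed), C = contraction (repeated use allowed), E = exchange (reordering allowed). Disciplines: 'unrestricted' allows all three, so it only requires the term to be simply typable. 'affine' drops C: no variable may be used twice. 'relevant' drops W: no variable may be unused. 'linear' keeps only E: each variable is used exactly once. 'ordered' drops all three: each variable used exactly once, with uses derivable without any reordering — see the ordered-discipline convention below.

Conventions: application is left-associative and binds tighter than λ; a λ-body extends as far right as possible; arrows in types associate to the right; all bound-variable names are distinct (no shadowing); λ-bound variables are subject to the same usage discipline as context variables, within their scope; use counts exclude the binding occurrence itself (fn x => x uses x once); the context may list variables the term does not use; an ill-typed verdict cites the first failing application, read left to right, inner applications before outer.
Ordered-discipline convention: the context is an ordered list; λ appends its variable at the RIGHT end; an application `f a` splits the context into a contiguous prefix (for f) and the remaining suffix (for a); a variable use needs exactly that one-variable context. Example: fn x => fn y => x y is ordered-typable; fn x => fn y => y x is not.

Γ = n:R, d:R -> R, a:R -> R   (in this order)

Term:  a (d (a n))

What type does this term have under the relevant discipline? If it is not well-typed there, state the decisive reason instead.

term : R
counts: n: 1; d: 1; a: 2
left-to-right use order: a, d, a, n
typing: the term checks, with type R
per-discipline verdicts: ordered ✗ · linear ✗ · affine ✗ · relevant ✓ · unrestricted ✓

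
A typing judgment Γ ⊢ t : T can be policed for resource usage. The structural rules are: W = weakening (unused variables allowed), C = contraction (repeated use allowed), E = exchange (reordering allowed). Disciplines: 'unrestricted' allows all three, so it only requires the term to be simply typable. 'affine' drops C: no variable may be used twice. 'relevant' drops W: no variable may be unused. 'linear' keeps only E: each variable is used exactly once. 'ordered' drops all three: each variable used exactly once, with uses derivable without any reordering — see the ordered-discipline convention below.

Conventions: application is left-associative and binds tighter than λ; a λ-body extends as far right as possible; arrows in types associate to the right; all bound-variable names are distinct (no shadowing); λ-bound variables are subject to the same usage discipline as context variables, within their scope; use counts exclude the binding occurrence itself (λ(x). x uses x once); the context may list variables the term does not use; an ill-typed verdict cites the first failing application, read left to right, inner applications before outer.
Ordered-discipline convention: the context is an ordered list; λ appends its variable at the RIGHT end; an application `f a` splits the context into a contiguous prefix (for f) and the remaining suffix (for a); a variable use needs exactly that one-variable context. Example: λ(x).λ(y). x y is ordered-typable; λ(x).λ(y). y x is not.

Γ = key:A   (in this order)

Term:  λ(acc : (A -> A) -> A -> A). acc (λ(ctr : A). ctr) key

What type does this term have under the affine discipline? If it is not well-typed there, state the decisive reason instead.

term : ((A -> A) -> A -> A) -> A
use counts: key=1, acc (λ-bound)=1, ctr (λ-bound)=1
use order (left to right): acc, ctr, key
typing: ✓ — ((A -> A) -> A -> A) -> A
per-discipline verdicts: ordered ✗ · linear ✓ · affine ✓ · relevant ✓ · unrestricted ✓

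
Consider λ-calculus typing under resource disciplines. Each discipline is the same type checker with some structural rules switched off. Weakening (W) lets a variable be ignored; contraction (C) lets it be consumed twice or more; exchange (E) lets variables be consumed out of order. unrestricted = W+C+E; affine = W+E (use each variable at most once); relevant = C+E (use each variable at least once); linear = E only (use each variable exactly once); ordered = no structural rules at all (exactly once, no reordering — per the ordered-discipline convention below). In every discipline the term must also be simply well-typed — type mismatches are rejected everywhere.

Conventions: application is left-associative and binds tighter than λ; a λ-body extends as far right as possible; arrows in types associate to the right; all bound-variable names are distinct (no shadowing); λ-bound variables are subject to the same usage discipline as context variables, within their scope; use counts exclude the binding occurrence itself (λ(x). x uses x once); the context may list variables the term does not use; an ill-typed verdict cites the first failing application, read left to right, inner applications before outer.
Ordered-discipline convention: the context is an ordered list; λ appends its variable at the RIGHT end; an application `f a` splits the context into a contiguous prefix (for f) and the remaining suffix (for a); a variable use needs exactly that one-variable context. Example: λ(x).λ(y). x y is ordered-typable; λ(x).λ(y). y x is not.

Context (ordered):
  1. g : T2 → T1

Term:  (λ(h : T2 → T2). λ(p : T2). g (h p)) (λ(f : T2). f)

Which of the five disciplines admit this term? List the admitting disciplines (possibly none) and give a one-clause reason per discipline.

accepted by: ordered, linear, affine, relevant, unrestricted
use counts: g=1, h (bound)=1, p (bound)=1, f (bound)=1
left-to-right use order: g, h, p, f
typing: well-typed — term : T2 → T1
ordered: ✓, one use each (g, h, p, f); ordered split holds
linear: ✓, g, h, p, f: one use apiece
affine: ✓, no duplicate uses among g, h, p, f
relevant: ✓, every one of g, h, p, f appears
unrestricted: ✓, simply typable at T2 → T1; W, C, E all held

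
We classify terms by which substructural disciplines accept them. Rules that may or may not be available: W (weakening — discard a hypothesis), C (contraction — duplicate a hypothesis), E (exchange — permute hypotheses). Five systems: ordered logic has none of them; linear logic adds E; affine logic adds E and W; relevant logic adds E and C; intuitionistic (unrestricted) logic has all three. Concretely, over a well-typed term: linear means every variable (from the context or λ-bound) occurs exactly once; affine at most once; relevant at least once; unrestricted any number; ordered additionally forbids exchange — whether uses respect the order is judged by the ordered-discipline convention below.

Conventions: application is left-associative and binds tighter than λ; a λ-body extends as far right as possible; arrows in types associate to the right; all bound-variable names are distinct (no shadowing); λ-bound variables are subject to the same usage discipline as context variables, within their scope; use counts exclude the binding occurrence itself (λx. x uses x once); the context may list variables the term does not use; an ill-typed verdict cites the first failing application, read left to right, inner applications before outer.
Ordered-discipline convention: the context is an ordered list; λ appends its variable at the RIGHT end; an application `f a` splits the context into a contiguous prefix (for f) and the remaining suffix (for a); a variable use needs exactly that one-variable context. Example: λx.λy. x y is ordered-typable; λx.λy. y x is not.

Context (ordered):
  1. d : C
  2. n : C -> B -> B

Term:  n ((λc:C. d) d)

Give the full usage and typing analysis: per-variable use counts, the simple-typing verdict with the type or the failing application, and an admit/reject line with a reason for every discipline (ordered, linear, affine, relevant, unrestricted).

usage: d ×2, n ×1, c [bound] ×0
uses in reading order: n, d, d
typing: the term checks, with type B -> B
ordered: ✗ — repeated use of d ×2; needs weakening: c unused
linear: ✗ — repeated use of d ×2; needs weakening: c unused
affine: ✗ — repeated use of d ×2
relevant: ✗ — needs weakening: c unused
unrestricted: ✓ — typability at B -> B is all that's needed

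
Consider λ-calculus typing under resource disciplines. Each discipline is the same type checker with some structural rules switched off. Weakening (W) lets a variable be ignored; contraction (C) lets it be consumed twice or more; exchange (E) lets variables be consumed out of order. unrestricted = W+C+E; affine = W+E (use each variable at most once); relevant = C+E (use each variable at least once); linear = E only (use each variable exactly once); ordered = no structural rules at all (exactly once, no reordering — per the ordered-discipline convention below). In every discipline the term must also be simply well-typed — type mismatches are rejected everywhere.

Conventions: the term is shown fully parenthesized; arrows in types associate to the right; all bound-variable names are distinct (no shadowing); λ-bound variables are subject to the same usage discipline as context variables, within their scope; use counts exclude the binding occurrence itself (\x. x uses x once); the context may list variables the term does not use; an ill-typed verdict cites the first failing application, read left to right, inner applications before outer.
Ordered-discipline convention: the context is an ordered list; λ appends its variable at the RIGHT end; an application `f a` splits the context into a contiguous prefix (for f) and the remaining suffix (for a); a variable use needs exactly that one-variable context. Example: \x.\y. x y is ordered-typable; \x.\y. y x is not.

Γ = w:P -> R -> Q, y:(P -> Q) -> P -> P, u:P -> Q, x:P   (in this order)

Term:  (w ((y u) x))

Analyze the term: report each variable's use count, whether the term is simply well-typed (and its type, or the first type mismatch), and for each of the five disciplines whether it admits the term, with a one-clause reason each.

use counts: w: 1, y: 1, u: 1, x: 1
left-to-right use order: w, y, u, x
typing: well-typed at R -> Q
ordered ✓ (w, y, u, x once each; derivable with no W/C/E)
linear ✓ (exactly-once usage across w, y, u, x)
affine ✓ (none of w, y, u, x used more than once)
relevant ✓ (every one of w, y, u, x appears)
unrestricted ✓ (type-checks (R -> Q) and nothing is barred)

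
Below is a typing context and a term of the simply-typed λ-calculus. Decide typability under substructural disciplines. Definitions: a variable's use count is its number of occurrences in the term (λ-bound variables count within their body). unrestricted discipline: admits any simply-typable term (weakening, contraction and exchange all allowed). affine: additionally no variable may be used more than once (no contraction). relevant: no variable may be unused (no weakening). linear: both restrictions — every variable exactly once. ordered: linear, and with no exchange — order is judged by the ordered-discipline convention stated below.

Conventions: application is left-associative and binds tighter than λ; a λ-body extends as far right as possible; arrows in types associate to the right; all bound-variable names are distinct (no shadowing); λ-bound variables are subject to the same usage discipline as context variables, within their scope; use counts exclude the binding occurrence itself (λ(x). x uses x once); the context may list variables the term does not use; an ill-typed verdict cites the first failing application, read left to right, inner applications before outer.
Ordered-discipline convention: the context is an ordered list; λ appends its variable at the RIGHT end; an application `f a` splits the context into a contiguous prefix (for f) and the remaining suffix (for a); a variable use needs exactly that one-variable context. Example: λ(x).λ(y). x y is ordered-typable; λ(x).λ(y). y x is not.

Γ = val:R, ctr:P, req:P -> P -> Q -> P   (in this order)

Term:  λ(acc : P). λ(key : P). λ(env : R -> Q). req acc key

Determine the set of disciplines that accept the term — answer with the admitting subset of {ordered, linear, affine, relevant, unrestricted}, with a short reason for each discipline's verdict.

admitted in: affine, unrestricted
usage: val: 0×; ctr: 0×; req: 1×; acc [bound]: 1×; key [bound]: 1×; env [bound]: 0×
uses in reading order: req, acc, key
typing: the term checks, with type P -> P -> (R -> Q) -> Q -> P
ordered ✗ (val, ctr, env never used (weakening))
linear ✗ (val, ctr, env never used (weakening))
affine ✓ (no duplicate uses among val, ctr, req, acc, key, env)
relevant ✗ (val, ctr, env never used (weakening))
unrestricted ✓ (typability at P -> P -> (R -> Q) -> Q -> P is all that's needed)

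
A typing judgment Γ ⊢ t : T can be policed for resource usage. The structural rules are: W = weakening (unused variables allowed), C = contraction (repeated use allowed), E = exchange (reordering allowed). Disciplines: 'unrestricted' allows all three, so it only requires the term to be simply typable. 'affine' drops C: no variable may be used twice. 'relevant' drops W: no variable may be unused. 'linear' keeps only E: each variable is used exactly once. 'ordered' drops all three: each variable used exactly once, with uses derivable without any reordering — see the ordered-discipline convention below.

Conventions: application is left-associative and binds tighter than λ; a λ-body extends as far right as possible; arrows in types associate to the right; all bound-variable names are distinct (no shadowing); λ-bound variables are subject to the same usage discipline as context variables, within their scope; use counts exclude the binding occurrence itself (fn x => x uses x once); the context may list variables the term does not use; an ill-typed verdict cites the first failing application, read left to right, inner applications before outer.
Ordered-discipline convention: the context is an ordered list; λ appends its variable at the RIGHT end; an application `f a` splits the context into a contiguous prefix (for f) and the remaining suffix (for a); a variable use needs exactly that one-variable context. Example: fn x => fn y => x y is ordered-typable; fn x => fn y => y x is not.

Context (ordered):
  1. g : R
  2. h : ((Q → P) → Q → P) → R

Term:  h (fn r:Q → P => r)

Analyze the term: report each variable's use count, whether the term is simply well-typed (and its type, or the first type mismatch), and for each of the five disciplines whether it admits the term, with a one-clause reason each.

use counts: g ×0, h ×1, r (bound) ×1
order of uses: h, r
typing: ✓ — R
ordered: ✗ — unused: g — weakening required
linear: ✗ — unused: g — weakening required
affine: ✓ — g, h, r: no repeats, contraction unneeded
relevant: ✗ — unused: g — weakening required
unrestricted: ✓ — simply typable at R; W, C, E all held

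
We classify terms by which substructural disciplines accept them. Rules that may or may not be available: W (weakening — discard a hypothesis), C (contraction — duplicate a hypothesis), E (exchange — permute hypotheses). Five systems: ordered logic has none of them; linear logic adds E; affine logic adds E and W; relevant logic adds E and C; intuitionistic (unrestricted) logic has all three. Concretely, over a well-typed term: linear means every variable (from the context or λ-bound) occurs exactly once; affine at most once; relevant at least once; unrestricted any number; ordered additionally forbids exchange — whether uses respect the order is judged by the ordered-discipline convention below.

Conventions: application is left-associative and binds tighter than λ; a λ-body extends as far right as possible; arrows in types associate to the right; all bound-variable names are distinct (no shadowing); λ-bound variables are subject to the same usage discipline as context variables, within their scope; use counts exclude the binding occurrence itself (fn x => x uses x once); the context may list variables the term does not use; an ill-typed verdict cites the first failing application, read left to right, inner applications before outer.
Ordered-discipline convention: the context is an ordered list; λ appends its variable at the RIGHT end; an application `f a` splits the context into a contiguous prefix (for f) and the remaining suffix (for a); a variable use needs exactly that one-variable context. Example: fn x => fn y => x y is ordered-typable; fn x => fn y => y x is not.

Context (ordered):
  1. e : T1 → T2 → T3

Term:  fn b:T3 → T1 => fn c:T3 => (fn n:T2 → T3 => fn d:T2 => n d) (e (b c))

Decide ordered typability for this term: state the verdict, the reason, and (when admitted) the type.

yes — e, b, c, n, d: once each, no exchange needed; term : (T3 → T1) → T3 → T2 → T3
use counts: e ×1; b [bound] ×1; c [bound] ×1; n [bound] ×1; d [bound] ×1
use order (left to right): n, d, e, b, c
typing: well-typed — term : (T3 → T1) → T3 → T2 → T3
summary: ordered ✓, linear ✓, affine ✓, relevant ✓, unrestricted ✓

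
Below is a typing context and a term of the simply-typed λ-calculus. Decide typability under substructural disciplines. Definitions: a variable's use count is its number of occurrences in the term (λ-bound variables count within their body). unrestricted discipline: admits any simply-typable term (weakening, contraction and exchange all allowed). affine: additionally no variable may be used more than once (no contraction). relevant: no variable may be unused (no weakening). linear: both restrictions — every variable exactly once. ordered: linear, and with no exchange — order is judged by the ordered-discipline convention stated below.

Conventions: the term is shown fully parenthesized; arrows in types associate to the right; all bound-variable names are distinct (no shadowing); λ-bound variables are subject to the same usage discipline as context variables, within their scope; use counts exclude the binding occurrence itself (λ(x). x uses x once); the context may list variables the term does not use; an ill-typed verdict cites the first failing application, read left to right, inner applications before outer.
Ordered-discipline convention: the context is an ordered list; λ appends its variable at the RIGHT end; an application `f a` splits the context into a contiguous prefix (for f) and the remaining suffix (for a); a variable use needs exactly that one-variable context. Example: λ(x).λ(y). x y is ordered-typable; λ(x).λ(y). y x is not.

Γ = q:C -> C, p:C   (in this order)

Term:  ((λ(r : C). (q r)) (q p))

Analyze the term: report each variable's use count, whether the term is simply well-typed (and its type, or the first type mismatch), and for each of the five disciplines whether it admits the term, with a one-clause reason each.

use counts: q ×2; p ×1; r [bound] ×1
order of uses: q, r, q, p
typing: well-typed at C
ordered: ✗ — needs contraction — q ×2
linear: ✗ — needs contraction — q ×2
affine: ✗ — needs contraction — q ×2
relevant: ✓ — q, p, r: all used, weakening unneeded
unrestricted: ✓ — typability at C is all that's needed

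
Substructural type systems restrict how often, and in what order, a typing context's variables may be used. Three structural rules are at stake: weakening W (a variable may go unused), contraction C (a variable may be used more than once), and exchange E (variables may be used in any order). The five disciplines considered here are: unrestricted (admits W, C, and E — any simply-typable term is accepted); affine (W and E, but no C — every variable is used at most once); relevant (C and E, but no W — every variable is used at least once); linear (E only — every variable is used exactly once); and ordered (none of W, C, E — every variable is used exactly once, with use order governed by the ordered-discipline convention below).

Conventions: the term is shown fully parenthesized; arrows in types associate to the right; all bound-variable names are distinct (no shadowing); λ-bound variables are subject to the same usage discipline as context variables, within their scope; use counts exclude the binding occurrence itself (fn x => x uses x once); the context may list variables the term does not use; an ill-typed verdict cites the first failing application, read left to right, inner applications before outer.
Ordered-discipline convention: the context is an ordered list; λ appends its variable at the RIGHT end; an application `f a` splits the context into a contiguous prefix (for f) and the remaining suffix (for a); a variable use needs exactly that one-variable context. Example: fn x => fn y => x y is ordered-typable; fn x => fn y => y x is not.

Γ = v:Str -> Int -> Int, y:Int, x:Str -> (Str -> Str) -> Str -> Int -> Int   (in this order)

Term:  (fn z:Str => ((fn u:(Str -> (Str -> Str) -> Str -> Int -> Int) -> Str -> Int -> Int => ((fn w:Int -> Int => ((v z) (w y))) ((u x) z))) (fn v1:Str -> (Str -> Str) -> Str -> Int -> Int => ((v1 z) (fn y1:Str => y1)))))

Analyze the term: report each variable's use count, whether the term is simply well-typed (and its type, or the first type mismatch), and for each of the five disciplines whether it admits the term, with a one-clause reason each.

usage: v=1; y=1; x=1; z (λ-bound)=3; u (λ-bound)=1; w (λ-bound)=1; v1 (λ-bound)=1; y1 (λ-bound)=1
left-to-right use order: v, z, w, y, u, x, z, v1, z, y1
typing: well-typed — term : Str -> Int
ordered: ✗, repeated use of z ×3
linear: ✗, repeated use of z ×3
affine: ✗, repeated use of z ×3
relevant: ✓, every one of v, y, x, z, u, w, v1, y1 appears
unrestricted: ✓, type-checks (Str -> Int) and nothing is barred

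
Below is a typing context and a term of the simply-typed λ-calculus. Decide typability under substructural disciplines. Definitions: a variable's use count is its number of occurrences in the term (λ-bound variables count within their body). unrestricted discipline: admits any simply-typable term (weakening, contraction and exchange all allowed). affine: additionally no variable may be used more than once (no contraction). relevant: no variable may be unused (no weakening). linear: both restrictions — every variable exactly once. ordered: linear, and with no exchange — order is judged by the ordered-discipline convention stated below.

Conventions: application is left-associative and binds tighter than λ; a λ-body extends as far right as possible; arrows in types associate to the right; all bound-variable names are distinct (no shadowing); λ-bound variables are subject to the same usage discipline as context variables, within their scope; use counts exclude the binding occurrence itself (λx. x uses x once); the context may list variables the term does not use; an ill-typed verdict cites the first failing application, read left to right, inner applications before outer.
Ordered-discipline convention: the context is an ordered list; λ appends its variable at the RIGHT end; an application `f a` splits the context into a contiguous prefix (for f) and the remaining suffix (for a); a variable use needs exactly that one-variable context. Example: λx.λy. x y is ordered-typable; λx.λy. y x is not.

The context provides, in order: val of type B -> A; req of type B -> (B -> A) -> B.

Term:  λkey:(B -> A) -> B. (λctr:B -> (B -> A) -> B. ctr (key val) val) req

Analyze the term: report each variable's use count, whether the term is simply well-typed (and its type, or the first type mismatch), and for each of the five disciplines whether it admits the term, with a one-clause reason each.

counts: val: 2, req: 1, key (λ-bound): 1, ctr (λ-bound): 1
order of uses: ctr, key, val, val, req
typing: the term checks, with type ((B -> A) -> B) -> B
ordered: ✗ — repeated use of val ×2
linear: ✗ — repeated use of val ×2
affine: ✗ — repeated use of val ×2
relevant: ✓ — none of val, req, key, ctr goes unused
unrestricted: ✓ — type-checks (((B -> A) -> B) -> B) and nothing is barred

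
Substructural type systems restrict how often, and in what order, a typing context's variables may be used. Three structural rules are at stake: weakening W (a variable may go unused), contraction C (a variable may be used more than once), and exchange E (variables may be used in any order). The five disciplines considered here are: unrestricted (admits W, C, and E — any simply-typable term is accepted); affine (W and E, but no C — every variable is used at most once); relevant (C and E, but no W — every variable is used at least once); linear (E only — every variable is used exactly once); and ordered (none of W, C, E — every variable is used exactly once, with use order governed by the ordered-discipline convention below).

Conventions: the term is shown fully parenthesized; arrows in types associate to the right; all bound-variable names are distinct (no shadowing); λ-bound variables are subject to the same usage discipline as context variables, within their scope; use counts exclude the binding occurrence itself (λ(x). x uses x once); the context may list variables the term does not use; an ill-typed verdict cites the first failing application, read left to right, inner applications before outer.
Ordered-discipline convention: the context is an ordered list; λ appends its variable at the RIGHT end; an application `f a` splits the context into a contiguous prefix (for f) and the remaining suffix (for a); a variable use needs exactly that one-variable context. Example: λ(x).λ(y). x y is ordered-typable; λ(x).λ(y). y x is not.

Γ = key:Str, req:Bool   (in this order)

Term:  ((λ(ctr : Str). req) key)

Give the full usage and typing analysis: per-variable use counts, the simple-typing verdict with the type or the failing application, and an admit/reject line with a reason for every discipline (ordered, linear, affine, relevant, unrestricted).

use counts: key: 1×, req: 1×, ctr [bound]: 0×
use order (left to right): req, key
typing: the term checks, with type Bool
ordered: ✗ — ctr never used (weakening)
linear: ✗ — ctr never used (weakening)
affine: ✓ — key, req, ctr: no repeats, contraction unneeded
relevant: ✗ — ctr never used (weakening)
unrestricted: ✓ — simply typable at Bool; W, C, E all held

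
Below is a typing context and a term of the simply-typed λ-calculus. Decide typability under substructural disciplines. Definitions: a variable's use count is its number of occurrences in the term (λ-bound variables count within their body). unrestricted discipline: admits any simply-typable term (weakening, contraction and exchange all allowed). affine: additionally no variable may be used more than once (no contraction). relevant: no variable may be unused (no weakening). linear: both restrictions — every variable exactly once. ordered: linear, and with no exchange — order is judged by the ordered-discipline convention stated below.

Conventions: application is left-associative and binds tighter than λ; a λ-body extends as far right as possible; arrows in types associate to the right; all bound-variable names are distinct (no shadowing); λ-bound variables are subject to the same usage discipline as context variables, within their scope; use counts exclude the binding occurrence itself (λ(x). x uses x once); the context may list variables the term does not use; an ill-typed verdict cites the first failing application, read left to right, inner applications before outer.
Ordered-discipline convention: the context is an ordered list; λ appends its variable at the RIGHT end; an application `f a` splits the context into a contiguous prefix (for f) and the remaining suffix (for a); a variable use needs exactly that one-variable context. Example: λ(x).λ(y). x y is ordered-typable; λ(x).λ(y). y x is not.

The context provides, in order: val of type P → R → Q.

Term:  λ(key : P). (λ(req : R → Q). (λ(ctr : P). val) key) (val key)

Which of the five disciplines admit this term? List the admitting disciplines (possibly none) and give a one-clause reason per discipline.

admitted by: unrestricted
use counts: val ×2; key (bound) ×2; req (bound) ×0; ctr (bound) ×0
use order (left to right): val, key, val, key
typing: the term checks, with type P → P → R → Q
ordered: ✗, repeated use of val ×2, key ×2; req, ctr left unused
linear: ✗, repeated use of val ×2, key ×2; req, ctr left unused
affine: ✗, repeated use of val ×2, key ×2
relevant: ✗, req, ctr left unused
unrestricted: ✓, simply typable at P → P → R → Q; W, C, E all held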